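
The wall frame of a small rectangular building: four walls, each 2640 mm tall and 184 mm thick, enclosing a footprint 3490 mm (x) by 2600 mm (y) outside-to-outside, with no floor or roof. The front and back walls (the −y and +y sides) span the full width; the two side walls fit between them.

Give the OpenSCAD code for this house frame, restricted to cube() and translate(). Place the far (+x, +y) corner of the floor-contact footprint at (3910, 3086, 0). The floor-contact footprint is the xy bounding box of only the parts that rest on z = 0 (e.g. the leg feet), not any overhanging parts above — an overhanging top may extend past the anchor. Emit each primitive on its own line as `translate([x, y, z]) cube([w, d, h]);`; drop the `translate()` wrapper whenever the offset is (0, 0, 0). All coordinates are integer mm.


translate([420, 486, 0]) cube([3490, 184, 2640]);
translate([420, 2902, 0]) cube([3490, 184, 2640]);
translate([420, 670, 0]) cube([184, 2232, 2640]);
translate([3726, 670, 0]) cube([184, 2232, 2640]);


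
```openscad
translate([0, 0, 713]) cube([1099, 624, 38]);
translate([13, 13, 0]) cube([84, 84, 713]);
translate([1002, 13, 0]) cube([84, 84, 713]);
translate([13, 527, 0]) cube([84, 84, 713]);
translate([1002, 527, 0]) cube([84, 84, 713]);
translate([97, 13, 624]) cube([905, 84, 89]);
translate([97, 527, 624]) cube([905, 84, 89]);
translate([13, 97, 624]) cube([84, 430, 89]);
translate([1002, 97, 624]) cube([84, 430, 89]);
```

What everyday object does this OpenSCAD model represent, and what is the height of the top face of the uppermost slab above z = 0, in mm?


A table. The table height is 751 mm.

A 1099×624×38 slab sits at z = 713 on four 84 mm square posts — a table. The top surface is at 713 + 38 = 751 mm.


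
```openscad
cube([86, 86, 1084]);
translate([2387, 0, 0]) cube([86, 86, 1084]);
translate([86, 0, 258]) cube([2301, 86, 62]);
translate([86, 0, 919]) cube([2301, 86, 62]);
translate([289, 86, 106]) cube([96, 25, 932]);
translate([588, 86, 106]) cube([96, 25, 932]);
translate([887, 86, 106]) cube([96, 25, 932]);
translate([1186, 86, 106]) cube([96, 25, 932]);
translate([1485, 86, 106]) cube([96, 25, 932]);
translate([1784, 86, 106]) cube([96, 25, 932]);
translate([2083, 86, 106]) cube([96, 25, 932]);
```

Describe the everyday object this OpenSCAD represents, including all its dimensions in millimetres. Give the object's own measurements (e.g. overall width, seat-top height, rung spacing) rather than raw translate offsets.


A fence section. Two 86×86 mm posts, 1084 mm tall, stand on the floor with a clear span of 2301 mm between their inner faces. Two horizontal rails of 86×62 mm section span the gap between the posts with their undersides at z = 258 mm and z = 919 mm, flush with the posts' −y face. 7 pickets, each 96 mm wide, 25 mm thick and 932 mm tall, are fixed to the +y face of the rails with their bottoms at z = 106 mm, spaced across the span with a 203 mm gap after the −x post and between neighbouring pickets, with 208 mm left before the +x post.


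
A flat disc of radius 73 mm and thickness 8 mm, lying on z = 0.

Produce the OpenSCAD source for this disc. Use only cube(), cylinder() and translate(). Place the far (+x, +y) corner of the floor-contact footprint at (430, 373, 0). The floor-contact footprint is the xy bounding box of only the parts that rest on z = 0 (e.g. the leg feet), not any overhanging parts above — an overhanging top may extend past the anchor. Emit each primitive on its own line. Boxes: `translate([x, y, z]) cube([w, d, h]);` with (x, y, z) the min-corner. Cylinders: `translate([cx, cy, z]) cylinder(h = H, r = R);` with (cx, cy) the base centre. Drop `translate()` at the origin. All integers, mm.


translate([357, 300, 0]) cylinder(h = 8, r = 73);


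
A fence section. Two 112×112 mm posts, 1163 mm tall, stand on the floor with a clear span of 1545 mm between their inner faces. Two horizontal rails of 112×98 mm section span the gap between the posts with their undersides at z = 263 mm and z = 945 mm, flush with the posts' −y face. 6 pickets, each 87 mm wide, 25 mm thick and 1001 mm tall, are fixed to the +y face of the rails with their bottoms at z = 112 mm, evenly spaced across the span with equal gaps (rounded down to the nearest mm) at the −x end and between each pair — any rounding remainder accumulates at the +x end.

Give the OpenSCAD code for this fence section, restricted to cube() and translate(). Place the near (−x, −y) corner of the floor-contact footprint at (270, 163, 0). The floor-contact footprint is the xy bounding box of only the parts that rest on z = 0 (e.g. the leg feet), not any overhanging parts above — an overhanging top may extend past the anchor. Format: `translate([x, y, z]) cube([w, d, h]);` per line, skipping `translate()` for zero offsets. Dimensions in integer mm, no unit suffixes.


translate([270, 163, 0]) cube([112, 112, 1163]);
translate([1927, 163, 0]) cube([112, 112, 1163]);
translate([382, 163, 263]) cube([1545, 112, 98]);
translate([382, 163, 945]) cube([1545, 112, 98]);
translate([528, 275, 112]) cube([87, 25, 1001]);
translate([761, 275, 112]) cube([87, 25, 1001]);
translate([994, 275, 112]) cube([87, 25, 1001]);
translate([1227, 275, 112]) cube([87, 25, 1001]);
translate([1460, 275, 112]) cube([87, 25, 1001]);
translate([1693, 275, 112]) cube([87, 25, 1001]);


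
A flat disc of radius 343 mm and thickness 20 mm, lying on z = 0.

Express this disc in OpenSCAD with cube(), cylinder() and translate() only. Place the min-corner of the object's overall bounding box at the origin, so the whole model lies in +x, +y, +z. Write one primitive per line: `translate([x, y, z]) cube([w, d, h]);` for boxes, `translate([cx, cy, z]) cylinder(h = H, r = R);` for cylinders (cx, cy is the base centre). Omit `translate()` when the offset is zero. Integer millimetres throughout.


translate([343, 343, 0]) cylinder(h = 20, r = 343);


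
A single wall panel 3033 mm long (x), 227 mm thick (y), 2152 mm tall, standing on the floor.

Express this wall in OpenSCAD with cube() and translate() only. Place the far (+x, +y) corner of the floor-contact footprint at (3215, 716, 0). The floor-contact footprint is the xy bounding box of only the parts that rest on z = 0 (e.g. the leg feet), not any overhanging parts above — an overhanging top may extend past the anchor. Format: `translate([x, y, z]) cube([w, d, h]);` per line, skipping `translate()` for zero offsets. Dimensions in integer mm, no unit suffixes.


translate([182, 489, 0]) cube([3033, 227, 2152]);


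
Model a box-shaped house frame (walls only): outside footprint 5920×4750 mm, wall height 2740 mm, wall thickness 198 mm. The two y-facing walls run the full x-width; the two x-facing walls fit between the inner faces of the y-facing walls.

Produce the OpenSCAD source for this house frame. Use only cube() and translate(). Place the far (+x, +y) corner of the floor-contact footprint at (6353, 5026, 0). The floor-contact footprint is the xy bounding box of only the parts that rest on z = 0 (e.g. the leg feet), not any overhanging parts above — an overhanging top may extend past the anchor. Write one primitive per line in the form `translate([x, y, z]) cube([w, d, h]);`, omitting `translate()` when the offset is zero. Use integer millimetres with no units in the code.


translate([433, 276, 0]) cube([5920, 198, 2740]);
translate([433, 4828, 0]) cube([5920, 198, 2740]);
translate([433, 474, 0]) cube([198, 4354, 2740]);
translate([6155, 474, 0]) cube([198, 4354, 2740]);


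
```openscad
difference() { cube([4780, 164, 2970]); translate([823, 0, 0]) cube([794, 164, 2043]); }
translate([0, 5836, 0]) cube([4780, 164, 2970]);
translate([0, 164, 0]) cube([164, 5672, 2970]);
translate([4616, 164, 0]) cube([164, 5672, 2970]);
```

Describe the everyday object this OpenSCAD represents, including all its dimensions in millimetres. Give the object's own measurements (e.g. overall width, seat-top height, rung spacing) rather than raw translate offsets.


A single room: four walls, each 2970 mm tall and 164 mm thick, enclosing an outside footprint 4780×6000 mm (x × y), no floor or roof. The front and back walls (−y and +y sides) run the full x-width; the side walls fit between their inner faces. A door opening 794 mm wide and 2043 mm tall is cut through the front wall from the floor up, its −x edge 823 mm from the wall's −x end.


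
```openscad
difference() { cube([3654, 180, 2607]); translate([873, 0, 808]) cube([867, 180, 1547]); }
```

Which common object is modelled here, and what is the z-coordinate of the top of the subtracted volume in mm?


A wall with a window opening. The window head height is 2355 mm.

A wall with a rectangular opening subtracted — a window. Sill at z = 808, opening 1547 mm tall, so the head is at 808 + 1547 = 2355 mm.


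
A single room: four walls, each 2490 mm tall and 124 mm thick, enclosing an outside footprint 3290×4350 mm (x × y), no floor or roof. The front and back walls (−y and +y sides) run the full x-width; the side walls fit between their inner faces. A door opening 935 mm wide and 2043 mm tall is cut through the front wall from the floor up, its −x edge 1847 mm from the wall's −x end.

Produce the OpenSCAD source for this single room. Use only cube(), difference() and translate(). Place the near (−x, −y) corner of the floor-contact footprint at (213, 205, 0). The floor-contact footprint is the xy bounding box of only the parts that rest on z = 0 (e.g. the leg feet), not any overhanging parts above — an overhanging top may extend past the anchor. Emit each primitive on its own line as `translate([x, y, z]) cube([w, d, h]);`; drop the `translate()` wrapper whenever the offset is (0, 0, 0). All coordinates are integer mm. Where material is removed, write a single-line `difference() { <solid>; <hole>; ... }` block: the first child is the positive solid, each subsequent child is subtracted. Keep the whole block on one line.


difference() { translate([213, 205, 0]) cube([3290, 124, 2490]); translate([2060, 205, 0]) cube([935, 124, 2043]); }
translate([213, 4431, 0]) cube([3290, 124, 2490]);
translate([213, 329, 0]) cube([124, 4102, 2490]);
translate([3379, 329, 0]) cube([124, 4102, 2490]);


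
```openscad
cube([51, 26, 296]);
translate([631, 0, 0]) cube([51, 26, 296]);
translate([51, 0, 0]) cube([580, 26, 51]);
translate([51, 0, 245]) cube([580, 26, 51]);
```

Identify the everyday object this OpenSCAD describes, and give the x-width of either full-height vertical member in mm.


A picture frame. The border width is 51 mm.

Four thin pieces enclosing a rectangular opening — a picture frame. The two full-height stiles are 296 mm tall; the top rail sits at z = 245 and is 51 mm tall, so the border above the opening is 296 − 245 = 51 mm, matching the stile x-width.


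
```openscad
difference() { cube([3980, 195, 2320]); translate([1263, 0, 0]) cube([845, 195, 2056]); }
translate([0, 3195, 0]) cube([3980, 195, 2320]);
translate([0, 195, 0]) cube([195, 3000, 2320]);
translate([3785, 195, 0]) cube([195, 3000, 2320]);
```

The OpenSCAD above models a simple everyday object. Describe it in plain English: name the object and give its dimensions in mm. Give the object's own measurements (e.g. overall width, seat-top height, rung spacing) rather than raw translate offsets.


A single room: four walls, each 2320 mm tall and 195 mm thick, enclosing an outside footprint 3980×3390 mm (x × y), no floor or roof. The front and back walls (−y and +y sides) run the full x-width; the side walls fit between their inner faces. A door opening 845 mm wide and 2056 mm tall is cut through the front wall from the floor up, its −x edge 1263 mm from the wall's −x end.


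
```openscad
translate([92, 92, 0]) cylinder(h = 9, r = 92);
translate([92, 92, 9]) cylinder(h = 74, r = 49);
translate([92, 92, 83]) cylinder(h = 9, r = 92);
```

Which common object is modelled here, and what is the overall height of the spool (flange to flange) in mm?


A spool. The overall height is 92 mm.

Three coaxial cylinders, large–small–large — a spool. Two 9 mm flanges and a 74 mm core give 9 + 74 + 9 = 92 mm.


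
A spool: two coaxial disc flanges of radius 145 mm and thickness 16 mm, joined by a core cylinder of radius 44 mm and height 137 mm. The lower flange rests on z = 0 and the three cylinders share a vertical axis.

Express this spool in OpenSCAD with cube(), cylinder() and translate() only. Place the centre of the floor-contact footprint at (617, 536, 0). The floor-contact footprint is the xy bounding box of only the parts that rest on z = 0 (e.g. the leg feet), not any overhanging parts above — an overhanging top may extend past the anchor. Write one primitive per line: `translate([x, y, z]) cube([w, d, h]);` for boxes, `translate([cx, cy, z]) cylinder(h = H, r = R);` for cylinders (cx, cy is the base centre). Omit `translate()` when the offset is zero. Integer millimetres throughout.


translate([617, 536, 0]) cylinder(h = 16, r = 145);
translate([617, 536, 16]) cylinder(h = 137, r = 44);
translate([617, 536, 153]) cylinder(h = 16, r = 145);


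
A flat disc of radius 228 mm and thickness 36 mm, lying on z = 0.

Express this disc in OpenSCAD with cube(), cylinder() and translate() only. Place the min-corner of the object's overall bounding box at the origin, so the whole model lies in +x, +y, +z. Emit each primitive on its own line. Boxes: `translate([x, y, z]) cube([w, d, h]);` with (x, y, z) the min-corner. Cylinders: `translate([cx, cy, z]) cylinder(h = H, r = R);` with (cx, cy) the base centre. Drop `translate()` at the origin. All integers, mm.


translate([228, 228, 0]) cylinder(h = 36, r = 228);


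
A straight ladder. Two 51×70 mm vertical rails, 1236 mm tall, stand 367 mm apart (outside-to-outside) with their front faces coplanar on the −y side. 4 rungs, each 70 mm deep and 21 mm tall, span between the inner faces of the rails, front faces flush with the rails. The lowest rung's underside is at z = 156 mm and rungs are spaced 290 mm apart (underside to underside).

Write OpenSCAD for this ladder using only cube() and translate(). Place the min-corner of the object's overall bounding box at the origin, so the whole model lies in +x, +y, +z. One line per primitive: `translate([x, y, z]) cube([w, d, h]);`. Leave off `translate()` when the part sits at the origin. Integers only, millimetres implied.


cube([51, 70, 1236]);
translate([316, 0, 0]) cube([51, 70, 1236]);
translate([51, 0, 156]) cube([265, 70, 21]);
translate([51, 0, 446]) cube([265, 70, 21]);
translate([51, 0, 736]) cube([265, 70, 21]);
translate([51, 0, 1026]) cube([265, 70, 21]);


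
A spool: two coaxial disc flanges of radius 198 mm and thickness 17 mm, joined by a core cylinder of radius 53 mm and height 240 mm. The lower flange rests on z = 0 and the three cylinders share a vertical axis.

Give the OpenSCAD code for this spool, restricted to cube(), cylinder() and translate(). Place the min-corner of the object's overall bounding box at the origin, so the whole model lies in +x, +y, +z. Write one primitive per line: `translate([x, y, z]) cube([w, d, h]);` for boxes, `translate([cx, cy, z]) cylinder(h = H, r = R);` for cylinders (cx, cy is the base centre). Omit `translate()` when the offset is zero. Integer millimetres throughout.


translate([198, 198, 0]) cylinder(h = 17, r = 198);
translate([198, 198, 17]) cylinder(h = 240, r = 53);
translate([198, 198, 257]) cylinder(h = 17, r = 198);


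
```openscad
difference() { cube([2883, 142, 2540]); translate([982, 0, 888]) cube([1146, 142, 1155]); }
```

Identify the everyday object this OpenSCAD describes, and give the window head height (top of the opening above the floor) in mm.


A wall with a window opening. The window head height is 2043 mm.

A wall with a rectangular opening subtracted — a window. Sill at z = 888, opening 1155 mm tall, so the head is at 888 + 1155 = 2043 mm.


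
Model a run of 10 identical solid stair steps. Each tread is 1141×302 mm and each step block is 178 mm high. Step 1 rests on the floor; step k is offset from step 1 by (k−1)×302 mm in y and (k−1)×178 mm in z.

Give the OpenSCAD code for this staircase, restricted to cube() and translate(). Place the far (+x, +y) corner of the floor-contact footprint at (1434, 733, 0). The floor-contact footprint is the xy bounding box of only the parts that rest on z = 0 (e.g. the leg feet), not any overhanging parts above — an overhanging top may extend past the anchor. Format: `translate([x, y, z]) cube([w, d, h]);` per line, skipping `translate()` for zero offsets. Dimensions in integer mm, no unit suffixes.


translate([293, 431, 0]) cube([1141, 302, 178]);
translate([293, 733, 178]) cube([1141, 302, 178]);
translate([293, 1035, 356]) cube([1141, 302, 178]);
translate([293, 1337, 534]) cube([1141, 302, 178]);
translate([293, 1639, 712]) cube([1141, 302, 178]);
translate([293, 1941, 890]) cube([1141, 302, 178]);
translate([293, 2243, 1068]) cube([1141, 302, 178]);
translate([293, 2545, 1246]) cube([1141, 302, 178]);
translate([293, 2847, 1424]) cube([1141, 302, 178]);
translate([293, 3149, 1602]) cube([1141, 302, 178]);


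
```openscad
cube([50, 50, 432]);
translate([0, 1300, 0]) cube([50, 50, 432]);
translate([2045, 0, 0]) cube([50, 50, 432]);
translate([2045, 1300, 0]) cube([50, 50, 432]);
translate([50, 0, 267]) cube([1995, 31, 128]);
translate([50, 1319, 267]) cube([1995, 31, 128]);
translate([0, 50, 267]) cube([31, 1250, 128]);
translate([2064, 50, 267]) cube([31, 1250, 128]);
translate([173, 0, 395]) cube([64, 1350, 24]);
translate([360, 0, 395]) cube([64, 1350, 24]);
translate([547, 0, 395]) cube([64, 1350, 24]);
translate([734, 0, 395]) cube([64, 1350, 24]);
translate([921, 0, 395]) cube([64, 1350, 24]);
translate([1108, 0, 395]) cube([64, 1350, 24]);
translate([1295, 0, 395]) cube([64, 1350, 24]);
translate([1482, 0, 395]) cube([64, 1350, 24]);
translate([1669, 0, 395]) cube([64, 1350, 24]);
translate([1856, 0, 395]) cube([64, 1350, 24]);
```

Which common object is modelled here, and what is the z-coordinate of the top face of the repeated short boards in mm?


A bed frame. The slat-top height is 419 mm.

Four posts, four rails, and a row of slats — a bed frame. Slats sit on the rails at z = 267 + 128 = 395; with slat thickness 24, the top is 419 mm.


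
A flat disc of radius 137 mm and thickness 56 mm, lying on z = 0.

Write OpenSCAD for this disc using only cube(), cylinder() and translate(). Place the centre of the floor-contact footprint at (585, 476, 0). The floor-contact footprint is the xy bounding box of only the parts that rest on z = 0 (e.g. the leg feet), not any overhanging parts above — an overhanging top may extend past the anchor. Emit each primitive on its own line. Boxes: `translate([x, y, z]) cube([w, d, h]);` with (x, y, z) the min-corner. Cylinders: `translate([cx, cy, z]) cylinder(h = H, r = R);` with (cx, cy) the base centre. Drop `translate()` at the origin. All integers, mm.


translate([585, 476, 0]) cylinder(h = 56, r = 137);


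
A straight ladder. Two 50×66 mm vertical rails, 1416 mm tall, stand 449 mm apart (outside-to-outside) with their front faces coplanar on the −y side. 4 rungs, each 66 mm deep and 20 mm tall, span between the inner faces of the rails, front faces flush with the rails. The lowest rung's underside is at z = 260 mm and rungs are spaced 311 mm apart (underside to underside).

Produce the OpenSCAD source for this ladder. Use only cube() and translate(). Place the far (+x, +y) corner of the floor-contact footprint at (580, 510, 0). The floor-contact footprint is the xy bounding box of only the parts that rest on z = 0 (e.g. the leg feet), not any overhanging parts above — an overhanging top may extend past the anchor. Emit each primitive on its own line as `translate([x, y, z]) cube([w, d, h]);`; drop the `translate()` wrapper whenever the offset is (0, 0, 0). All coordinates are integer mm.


translate([131, 444, 0]) cube([50, 66, 1416]);
translate([530, 444, 0]) cube([50, 66, 1416]);
translate([181, 444, 260]) cube([349, 66, 20]);
translate([181, 444, 571]) cube([349, 66, 20]);
translate([181, 444, 882]) cube([349, 66, 20]);
translate([181, 444, 1193]) cube([349, 66, 20]);


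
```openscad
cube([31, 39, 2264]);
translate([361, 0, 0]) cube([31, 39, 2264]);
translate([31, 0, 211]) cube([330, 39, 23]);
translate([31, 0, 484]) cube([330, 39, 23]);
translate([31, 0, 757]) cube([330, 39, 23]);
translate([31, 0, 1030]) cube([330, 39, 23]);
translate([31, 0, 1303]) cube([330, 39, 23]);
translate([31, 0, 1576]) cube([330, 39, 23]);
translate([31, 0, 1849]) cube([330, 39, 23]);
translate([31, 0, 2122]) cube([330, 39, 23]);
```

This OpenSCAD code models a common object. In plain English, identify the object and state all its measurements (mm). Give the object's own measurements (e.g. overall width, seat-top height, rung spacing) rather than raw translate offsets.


A straight ladder. Two 31×39 mm vertical rails, 2264 mm tall, stand 392 mm apart (outside-to-outside) with their front faces coplanar on the −y side. 8 rungs, each 39 mm deep and 23 mm tall, span between the inner faces of the rails, front faces flush with the rails. The lowest rung's underside is at z = 211 mm and rungs are spaced 273 mm apart (underside to underside).


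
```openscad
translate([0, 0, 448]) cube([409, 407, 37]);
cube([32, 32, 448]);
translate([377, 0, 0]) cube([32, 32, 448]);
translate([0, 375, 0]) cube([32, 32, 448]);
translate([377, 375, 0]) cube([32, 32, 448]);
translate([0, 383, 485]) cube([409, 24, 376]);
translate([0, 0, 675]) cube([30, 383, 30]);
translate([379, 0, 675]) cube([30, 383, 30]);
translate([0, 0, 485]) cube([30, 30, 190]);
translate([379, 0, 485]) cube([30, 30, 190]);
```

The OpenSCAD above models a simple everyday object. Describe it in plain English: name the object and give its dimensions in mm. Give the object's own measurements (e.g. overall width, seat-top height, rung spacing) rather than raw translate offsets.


A chair. The seat is a 409×407×37 mm slab with its top at z = 485 mm, on four 32×32 mm corner legs (flush with the seat edges, standing on z = 0). A flat backrest 24 mm thick, 376 mm tall, spans the full seat width and rises from the seat top along its +y edge, rear face flush with the rear of the seat. Two armrests of 30×30 mm section run along each side from the seat's front edge to the front of the backrest, top faces 220 mm above the seat top and outer faces flush with the seat's x-edges; a 30×30 mm post under the front of each armrest stands on the seat at the front corner.


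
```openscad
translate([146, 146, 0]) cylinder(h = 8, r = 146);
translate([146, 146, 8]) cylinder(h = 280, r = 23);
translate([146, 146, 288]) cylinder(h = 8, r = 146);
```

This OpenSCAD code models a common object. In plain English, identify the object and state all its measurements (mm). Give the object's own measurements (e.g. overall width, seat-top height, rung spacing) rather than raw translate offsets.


A spool: two coaxial disc flanges of radius 146 mm and thickness 8 mm, joined by a core cylinder of radius 23 mm and height 280 mm. The lower flange rests on z = 0 and the three cylinders share a vertical axis.


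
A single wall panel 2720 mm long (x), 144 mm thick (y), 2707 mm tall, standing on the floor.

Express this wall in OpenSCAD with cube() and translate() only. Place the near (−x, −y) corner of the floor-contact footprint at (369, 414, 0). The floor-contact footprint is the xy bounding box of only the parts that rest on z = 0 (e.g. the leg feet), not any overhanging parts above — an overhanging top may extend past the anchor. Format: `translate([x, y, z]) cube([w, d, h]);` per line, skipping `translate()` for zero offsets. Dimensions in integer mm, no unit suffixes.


translate([369, 414, 0]) cube([2720, 144, 2707]);


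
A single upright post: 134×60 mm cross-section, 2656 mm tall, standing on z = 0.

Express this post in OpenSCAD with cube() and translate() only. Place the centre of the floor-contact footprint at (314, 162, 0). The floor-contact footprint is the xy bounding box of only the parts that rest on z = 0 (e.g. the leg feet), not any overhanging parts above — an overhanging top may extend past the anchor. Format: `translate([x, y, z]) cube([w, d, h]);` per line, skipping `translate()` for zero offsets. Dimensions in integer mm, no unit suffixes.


translate([247, 132, 0]) cube([134, 60, 2656]);


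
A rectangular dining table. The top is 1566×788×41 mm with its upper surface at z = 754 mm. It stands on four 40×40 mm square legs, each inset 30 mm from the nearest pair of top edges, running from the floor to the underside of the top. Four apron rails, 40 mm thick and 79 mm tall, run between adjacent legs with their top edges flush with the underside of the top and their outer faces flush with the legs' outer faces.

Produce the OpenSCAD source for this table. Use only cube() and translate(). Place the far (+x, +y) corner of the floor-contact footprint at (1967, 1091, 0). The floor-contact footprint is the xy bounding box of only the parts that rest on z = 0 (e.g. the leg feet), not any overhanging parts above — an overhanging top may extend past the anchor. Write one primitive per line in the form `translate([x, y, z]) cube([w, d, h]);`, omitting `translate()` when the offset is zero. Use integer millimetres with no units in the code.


translate([431, 333, 713]) cube([1566, 788, 41]);
translate([461, 363, 0]) cube([40, 40, 713]);
translate([1927, 363, 0]) cube([40, 40, 713]);
translate([461, 1051, 0]) cube([40, 40, 713]);
translate([1927, 1051, 0]) cube([40, 40, 713]);
translate([501, 363, 634]) cube([1426, 40, 79]);
translate([501, 1051, 634]) cube([1426, 40, 79]);
translate([461, 403, 634]) cube([40, 648, 79]);
translate([1927, 403, 634]) cube([40, 648, 79]);


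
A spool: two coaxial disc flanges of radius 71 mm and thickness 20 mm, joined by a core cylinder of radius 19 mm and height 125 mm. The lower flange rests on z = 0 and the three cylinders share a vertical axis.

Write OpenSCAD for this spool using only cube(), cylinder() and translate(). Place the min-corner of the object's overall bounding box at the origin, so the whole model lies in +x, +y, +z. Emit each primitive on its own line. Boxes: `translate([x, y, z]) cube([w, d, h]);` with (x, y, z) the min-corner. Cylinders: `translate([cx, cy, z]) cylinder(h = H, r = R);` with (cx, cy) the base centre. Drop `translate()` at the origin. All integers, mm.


translate([71, 71, 0]) cylinder(h = 20, r = 71);
translate([71, 71, 20]) cylinder(h = 125, r = 19);
translate([71, 71, 145]) cylinder(h = 20, r = 71);


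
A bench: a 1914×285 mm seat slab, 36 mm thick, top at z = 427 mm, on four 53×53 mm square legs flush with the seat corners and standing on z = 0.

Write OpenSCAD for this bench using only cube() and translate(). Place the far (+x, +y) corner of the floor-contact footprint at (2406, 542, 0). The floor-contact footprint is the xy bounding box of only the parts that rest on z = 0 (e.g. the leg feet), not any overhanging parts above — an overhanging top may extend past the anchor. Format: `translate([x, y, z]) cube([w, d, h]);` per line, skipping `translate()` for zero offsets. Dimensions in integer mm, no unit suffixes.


translate([492, 257, 391]) cube([1914, 285, 36]);
translate([492, 257, 0]) cube([53, 53, 391]);
translate([492, 489, 0]) cube([53, 53, 391]);
translate([2353, 257, 0]) cube([53, 53, 391]);
translate([2353, 489, 0]) cube([53, 53, 391]);


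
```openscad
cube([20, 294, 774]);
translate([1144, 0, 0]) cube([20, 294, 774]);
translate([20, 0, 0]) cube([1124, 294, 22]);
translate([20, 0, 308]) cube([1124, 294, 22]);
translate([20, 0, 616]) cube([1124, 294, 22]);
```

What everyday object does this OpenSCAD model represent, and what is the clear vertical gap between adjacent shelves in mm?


A bookshelf. The clear shelf gap is 286 mm.

Two tall side panels with 3 horizontal boards between them — a bookshelf. The first two shelf undersides are at z = 0 and z = 308; with shelf thickness 22, the clear gap is 308 − 0 − 22 = 286 mm.


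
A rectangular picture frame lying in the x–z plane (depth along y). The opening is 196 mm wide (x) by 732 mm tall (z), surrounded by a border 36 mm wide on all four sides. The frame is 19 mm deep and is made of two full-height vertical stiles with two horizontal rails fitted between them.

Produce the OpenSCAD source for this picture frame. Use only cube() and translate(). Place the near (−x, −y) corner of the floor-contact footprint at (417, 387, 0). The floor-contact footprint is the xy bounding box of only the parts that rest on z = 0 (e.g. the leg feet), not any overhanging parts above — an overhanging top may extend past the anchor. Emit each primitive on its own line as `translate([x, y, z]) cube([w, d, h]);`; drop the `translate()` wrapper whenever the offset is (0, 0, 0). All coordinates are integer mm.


translate([417, 387, 0]) cube([36, 19, 804]);
translate([649, 387, 0]) cube([36, 19, 804]);
translate([453, 387, 0]) cube([196, 19, 36]);
translate([453, 387, 768]) cube([196, 19, 36]);


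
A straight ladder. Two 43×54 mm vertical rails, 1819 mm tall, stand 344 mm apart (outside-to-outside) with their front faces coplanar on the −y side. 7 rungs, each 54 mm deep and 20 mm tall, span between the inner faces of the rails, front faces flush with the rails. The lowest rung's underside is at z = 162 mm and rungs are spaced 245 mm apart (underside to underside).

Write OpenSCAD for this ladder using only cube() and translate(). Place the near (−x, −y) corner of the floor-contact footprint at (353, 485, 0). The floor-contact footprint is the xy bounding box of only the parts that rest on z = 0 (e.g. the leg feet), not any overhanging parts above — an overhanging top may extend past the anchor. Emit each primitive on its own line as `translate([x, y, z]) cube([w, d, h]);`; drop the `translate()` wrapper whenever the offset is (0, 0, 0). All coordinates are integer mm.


translate([353, 485, 0]) cube([43, 54, 1819]);
translate([654, 485, 0]) cube([43, 54, 1819]);
translate([396, 485, 162]) cube([258, 54, 20]);
translate([396, 485, 407]) cube([258, 54, 20]);
translate([396, 485, 652]) cube([258, 54, 20]);
translate([396, 485, 897]) cube([258, 54, 20]);
translate([396, 485, 1142]) cube([258, 54, 20]);
translate([396, 485, 1387]) cube([258, 54, 20]);
translate([396, 485, 1632]) cube([258, 54, 20]);


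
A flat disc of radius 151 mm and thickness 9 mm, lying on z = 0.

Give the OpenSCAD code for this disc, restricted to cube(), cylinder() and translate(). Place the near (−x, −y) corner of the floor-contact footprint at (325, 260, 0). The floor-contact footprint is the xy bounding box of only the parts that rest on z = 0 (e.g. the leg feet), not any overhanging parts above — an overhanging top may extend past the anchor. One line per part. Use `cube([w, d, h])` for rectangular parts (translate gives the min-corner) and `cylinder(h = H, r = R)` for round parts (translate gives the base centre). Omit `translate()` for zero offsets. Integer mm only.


translate([476, 411, 0]) cylinder(h = 9, r = 151);


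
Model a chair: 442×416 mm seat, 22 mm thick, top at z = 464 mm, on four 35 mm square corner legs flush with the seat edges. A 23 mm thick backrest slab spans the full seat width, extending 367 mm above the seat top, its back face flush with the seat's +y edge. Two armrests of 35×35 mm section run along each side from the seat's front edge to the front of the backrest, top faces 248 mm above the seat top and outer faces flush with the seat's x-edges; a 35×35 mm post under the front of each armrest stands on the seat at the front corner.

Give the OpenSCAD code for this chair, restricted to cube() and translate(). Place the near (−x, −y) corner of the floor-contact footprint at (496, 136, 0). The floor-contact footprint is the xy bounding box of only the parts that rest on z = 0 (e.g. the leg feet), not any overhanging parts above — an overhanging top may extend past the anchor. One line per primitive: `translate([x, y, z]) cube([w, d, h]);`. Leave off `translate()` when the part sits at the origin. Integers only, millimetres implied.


translate([496, 136, 442]) cube([442, 416, 22]);
translate([496, 136, 0]) cube([35, 35, 442]);
translate([903, 136, 0]) cube([35, 35, 442]);
translate([496, 517, 0]) cube([35, 35, 442]);
translate([903, 517, 0]) cube([35, 35, 442]);
translate([496, 529, 464]) cube([442, 23, 367]);
translate([496, 136, 677]) cube([35, 393, 35]);
translate([903, 136, 677]) cube([35, 393, 35]);
translate([496, 136, 464]) cube([35, 35, 213]);
translate([903, 136, 464]) cube([35, 35, 213]);


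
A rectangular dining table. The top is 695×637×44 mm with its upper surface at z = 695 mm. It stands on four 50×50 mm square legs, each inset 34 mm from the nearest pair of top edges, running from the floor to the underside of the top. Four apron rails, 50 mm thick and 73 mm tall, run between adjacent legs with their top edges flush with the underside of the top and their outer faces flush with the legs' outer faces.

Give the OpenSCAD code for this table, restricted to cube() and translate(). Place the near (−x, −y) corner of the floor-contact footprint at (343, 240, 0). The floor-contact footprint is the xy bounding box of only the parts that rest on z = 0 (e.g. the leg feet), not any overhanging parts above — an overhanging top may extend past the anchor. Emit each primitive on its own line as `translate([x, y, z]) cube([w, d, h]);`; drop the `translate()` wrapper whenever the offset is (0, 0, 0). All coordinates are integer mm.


translate([309, 206, 651]) cube([695, 637, 44]);
translate([343, 240, 0]) cube([50, 50, 651]);
translate([920, 240, 0]) cube([50, 50, 651]);
translate([343, 759, 0]) cube([50, 50, 651]);
translate([920, 759, 0]) cube([50, 50, 651]);
translate([393, 240, 578]) cube([527, 50, 73]);
translate([393, 759, 578]) cube([527, 50, 73]);
translate([343, 290, 578]) cube([50, 469, 73]);
translate([920, 290, 578]) cube([50, 469, 73]);


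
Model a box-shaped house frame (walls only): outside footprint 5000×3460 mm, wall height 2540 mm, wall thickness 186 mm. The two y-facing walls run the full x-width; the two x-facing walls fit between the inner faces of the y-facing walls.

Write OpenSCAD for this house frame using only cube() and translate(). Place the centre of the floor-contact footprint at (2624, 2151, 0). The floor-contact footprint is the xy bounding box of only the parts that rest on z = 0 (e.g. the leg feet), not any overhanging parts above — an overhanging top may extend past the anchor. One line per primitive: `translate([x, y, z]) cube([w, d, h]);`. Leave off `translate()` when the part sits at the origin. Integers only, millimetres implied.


translate([124, 421, 0]) cube([5000, 186, 2540]);
translate([124, 3695, 0]) cube([5000, 186, 2540]);
translate([124, 607, 0]) cube([186, 3088, 2540]);
translate([4938, 607, 0]) cube([186, 3088, 2540]);


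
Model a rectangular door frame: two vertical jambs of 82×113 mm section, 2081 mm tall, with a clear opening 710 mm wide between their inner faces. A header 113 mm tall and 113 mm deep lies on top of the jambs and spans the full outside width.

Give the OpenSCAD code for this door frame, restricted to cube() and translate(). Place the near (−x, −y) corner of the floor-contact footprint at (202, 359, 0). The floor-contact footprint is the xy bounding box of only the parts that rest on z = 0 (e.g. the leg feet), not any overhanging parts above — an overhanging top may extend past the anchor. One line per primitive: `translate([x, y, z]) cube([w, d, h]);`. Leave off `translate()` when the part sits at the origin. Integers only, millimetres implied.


translate([202, 359, 0]) cube([82, 113, 2081]);
translate([994, 359, 0]) cube([82, 113, 2081]);
translate([202, 359, 2081]) cube([874, 113, 113]);


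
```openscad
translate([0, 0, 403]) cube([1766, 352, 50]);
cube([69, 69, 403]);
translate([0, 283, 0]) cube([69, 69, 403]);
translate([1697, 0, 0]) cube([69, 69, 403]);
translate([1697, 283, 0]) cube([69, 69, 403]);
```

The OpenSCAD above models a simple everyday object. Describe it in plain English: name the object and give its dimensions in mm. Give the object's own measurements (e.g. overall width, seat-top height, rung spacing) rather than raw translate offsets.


A long wooden bench with a 1766 mm (x) × 352 mm (y) seat, 50 mm thick, its top surface 453 mm above the floor. Four 69 mm square legs at the seat corners, flush with the edges, run from z = 0 to the seat underside.


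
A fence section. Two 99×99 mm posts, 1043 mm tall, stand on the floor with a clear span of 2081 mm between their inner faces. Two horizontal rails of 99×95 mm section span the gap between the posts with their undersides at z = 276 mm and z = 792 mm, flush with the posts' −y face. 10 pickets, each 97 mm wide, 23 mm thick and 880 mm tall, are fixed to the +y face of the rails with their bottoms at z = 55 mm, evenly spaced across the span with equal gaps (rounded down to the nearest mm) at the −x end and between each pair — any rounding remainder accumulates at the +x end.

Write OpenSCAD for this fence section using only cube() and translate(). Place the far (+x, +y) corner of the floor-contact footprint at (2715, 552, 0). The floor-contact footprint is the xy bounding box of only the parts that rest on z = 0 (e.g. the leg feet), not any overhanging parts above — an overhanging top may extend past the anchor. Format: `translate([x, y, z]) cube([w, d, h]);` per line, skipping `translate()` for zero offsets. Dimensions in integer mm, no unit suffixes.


translate([436, 453, 0]) cube([99, 99, 1043]);
translate([2616, 453, 0]) cube([99, 99, 1043]);
translate([535, 453, 276]) cube([2081, 99, 95]);
translate([535, 453, 792]) cube([2081, 99, 95]);
translate([636, 552, 55]) cube([97, 23, 880]);
translate([834, 552, 55]) cube([97, 23, 880]);
translate([1032, 552, 55]) cube([97, 23, 880]);
translate([1230, 552, 55]) cube([97, 23, 880]);
translate([1428, 552, 55]) cube([97, 23, 880]);
translate([1626, 552, 55]) cube([97, 23, 880]);
translate([1824, 552, 55]) cube([97, 23, 880]);
translate([2022, 552, 55]) cube([97, 23, 880]);
translate([2220, 552, 55]) cube([97, 23, 880]);
translate([2418, 552, 55]) cube([97, 23, 880]);


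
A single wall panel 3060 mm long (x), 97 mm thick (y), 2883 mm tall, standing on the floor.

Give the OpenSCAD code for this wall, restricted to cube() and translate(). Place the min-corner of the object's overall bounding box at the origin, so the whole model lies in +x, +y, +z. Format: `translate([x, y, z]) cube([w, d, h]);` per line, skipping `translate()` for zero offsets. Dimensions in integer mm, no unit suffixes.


cube([3060, 97, 2883]);


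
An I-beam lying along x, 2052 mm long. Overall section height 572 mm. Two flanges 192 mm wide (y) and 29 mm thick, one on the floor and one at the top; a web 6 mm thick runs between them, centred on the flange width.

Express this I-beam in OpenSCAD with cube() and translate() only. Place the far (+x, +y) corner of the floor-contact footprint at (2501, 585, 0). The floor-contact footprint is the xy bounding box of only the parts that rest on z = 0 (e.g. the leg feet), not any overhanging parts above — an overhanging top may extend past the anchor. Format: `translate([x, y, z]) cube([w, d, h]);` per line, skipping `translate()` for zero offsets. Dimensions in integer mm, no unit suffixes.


translate([449, 393, 0]) cube([2052, 192, 29]);
translate([449, 486, 29]) cube([2052, 6, 514]);
translate([449, 393, 543]) cube([2052, 192, 29]);


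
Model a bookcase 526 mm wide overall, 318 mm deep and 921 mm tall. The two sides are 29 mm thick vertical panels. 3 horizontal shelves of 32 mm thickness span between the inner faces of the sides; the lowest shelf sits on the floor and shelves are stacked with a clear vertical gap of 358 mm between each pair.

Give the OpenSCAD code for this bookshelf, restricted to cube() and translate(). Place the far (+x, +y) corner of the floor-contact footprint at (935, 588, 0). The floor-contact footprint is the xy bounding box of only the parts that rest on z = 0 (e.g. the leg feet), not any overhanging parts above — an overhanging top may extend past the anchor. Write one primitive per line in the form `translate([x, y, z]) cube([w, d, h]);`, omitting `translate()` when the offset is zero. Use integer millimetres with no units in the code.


translate([409, 270, 0]) cube([29, 318, 921]);
translate([906, 270, 0]) cube([29, 318, 921]);
translate([438, 270, 0]) cube([468, 318, 32]);
translate([438, 270, 390]) cube([468, 318, 32]);
translate([438, 270, 780]) cube([468, 318, 32]);
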